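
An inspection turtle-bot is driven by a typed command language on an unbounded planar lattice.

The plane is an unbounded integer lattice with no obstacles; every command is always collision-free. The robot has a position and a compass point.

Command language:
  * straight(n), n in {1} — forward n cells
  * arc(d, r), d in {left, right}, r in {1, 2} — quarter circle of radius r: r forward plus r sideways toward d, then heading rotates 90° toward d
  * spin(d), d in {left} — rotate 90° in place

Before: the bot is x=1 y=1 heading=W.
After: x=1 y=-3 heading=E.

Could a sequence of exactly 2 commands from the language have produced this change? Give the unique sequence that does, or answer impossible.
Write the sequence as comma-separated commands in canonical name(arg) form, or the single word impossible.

arc(left, 2), arc(left, 2)

key: position moved to (1,-3) AND the heading swung to E — translation plus rotation needed
start: x=1 y=1 heading=W
[1] after arc(left, 2): x=-1 y=-1 heading=S
[2] after arc(left, 2): x=1 y=-3 heading=E
no other 2-command option fits: unique.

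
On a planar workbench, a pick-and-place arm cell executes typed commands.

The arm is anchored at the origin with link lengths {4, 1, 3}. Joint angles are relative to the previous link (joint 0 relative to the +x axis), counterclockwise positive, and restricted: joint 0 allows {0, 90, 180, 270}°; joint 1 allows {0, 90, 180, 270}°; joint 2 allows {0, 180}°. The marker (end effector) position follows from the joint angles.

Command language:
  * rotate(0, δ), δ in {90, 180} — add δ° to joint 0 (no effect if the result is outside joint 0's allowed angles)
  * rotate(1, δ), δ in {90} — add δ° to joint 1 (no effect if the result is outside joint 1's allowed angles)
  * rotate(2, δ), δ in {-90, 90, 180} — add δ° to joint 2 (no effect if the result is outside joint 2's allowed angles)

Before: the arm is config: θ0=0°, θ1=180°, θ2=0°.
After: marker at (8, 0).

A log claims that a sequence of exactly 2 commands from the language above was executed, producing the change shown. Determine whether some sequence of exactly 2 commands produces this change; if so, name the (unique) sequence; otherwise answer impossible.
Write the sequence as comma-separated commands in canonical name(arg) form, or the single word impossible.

rotate(1, 90), rotate(1, 90)

t0: config: θ0=0°, θ1=180°, θ2=0°
1. rotate(1, 90) → config: θ0=0°, θ1=270°, θ2=0°
2. rotate(1, 90) → config: θ0=0°, θ1=0°, θ2=0°
all 36 alternatives checked — unique.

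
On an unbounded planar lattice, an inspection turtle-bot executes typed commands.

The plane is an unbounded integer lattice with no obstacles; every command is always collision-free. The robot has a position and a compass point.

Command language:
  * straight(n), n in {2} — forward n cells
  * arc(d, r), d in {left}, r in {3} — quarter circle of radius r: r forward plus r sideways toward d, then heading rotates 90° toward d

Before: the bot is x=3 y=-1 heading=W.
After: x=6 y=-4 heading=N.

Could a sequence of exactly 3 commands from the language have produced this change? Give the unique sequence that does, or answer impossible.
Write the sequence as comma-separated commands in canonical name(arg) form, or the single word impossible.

arc(left, 3), arc(left, 3), arc(left, 3)

key: position moved to (6,-4) AND the heading swung to N — translation plus rotation needed
from: x=3 y=-1 heading=W
1. arc(left, 3) → x=0 y=-4 heading=S
2. arc(left, 3) → x=3 y=-7 heading=E
3. arc(left, 3) → x=6 y=-4 heading=N
uniquely the one of 8 3-step routes that fits.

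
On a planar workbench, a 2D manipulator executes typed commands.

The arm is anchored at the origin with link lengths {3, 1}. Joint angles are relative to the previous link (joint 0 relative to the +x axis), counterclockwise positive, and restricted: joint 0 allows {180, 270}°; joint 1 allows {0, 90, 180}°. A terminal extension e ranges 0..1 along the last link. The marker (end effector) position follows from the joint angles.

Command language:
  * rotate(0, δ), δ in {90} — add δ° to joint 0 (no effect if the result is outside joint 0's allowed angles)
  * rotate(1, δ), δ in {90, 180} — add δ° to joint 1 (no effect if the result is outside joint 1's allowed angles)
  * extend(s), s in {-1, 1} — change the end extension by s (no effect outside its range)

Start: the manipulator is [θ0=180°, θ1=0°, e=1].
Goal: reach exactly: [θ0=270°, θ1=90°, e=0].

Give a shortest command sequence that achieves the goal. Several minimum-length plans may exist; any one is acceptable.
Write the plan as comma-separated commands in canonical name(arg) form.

begin: [θ0=180°, θ1=0°, e=1]
t=1 rotate(0, 90) ⇒ [θ0=270°, θ1=0°, e=1]
t=2 rotate(1, 90) ⇒ [θ0=270°, θ1=90°, e=1]
t=3 extend(-1) ⇒ [θ0=270°, θ1=90°, e=0]
shorter routes all fall short; 3 is best.

rotate(0, 90), rotate(1, 90), extend(-1)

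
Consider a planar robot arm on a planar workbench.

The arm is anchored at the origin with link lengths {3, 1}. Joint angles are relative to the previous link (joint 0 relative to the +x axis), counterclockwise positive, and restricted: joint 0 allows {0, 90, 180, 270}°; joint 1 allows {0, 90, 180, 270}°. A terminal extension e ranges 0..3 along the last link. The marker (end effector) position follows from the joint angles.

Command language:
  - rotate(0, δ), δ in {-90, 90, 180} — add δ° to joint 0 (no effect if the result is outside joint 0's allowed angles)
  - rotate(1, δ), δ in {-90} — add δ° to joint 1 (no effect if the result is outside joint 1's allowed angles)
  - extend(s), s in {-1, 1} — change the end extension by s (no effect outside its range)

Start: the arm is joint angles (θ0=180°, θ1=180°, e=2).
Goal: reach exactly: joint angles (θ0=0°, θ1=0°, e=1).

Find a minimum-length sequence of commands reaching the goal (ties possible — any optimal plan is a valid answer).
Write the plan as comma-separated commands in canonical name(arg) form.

rotate(0, 180), extend(-1), rotate(1, -90), rotate(1, -90)

t0: joint angles (θ0=180°, θ1=180°, e=2)
t=1 rotate(0, 180) ⇒ joint angles (θ0=0°, θ1=180°, e=2)
t=2 extend(-1) ⇒ joint angles (θ0=0°, θ1=180°, e=1)
t=3 rotate(1, -90) ⇒ joint angles (θ0=0°, θ1=90°, e=1)
t=4 rotate(1, -90) ⇒ joint angles (θ0=0°, θ1=0°, e=1)
nothing shorter than 4 reaches the goal.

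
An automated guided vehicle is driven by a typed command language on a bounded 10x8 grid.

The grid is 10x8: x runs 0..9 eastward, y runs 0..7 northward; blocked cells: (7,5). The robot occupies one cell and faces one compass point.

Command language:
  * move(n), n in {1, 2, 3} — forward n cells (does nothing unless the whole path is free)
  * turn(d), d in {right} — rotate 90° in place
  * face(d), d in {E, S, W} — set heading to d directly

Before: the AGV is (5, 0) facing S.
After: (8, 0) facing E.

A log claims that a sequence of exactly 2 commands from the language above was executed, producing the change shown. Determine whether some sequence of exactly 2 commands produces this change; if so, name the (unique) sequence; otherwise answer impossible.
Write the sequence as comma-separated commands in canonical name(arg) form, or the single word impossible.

key: position moved to (8,0) AND the heading swung to E — translation plus rotation needed
begin: (5, 0) facing S
1. face(E) → (5, 0) facing E
2. move(3) → (8, 0) facing E
no rival 2-sequence matches.

face(E), move(3)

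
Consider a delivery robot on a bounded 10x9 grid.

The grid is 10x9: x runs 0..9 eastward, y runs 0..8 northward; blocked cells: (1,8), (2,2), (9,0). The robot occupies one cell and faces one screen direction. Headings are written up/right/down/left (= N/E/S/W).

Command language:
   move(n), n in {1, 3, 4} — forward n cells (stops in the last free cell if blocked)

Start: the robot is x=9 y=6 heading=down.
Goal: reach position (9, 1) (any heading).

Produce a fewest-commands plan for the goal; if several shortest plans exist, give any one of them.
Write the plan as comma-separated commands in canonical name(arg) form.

begin: x=9 y=6 heading=down
[1] after move(3): x=9 y=3 heading=down
[2] after move(3): x=9 y=1 heading=down
shorter routes all fall short; 2 is best.

move(3), move(3)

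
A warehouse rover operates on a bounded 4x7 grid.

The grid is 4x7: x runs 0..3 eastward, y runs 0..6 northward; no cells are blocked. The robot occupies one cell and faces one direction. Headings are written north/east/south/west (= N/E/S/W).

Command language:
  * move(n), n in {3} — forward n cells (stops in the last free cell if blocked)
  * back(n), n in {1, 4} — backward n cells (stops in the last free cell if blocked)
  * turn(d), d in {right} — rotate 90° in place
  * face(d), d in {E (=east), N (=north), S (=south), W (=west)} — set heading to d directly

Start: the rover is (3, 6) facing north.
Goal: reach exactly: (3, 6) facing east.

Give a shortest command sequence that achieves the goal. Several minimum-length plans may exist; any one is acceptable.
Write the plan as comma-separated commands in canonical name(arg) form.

turn(right)

begin: (3, 6) facing north
1. turn(right) → (3, 6) facing east
minimal: 1 command(s), checked below 1.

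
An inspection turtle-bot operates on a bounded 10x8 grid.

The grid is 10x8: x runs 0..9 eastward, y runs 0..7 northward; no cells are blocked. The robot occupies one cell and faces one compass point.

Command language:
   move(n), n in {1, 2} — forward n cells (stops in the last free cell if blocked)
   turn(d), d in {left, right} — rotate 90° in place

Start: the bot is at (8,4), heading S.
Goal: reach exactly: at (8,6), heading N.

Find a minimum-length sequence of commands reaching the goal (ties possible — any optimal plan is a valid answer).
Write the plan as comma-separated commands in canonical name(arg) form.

turn(left), turn(left), move(2)

from: at (8,4), heading S
[1] after turn(left): at (8,4), heading E
[2] after turn(left): at (8,4), heading N
[3] after move(2): at (8,6), heading N
shorter routes all fall short; 3 is best.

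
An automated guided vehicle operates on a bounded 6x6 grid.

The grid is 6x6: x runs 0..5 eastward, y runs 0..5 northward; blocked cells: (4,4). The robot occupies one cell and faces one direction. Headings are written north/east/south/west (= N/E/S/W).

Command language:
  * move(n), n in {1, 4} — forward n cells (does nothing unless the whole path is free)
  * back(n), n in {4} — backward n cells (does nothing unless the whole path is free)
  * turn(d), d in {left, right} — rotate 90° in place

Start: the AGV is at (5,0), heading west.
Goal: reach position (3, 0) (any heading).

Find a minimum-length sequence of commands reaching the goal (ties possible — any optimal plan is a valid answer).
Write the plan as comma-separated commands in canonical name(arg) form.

start: at (5,0), heading west
step 1 (move(1)): at (4,0), heading west
step 2 (move(1)): at (3,0), heading west
minimal: 2 command(s), checked below 2.

move(1), move(1)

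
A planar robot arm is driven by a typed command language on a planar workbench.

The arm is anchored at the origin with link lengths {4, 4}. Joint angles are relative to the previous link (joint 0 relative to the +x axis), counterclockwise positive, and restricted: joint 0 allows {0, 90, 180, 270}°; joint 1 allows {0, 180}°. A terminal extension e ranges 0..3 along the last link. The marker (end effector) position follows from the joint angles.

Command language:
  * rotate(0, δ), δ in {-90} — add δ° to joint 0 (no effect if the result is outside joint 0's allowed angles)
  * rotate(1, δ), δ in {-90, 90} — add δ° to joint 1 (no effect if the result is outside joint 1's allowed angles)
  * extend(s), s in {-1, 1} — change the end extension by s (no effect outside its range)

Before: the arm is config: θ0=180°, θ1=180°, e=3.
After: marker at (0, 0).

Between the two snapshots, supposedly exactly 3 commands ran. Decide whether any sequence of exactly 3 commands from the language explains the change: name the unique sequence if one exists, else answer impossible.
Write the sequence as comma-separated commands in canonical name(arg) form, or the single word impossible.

extend(-1), extend(-1), extend(-1)

initial: config: θ0=180°, θ1=180°, e=3
1. extend(-1) → config: θ0=180°, θ1=180°, e=2
2. extend(-1) → config: θ0=180°, θ1=180°, e=1
3. extend(-1) → config: θ0=180°, θ1=180°, e=0
all 125 alternatives checked — unique.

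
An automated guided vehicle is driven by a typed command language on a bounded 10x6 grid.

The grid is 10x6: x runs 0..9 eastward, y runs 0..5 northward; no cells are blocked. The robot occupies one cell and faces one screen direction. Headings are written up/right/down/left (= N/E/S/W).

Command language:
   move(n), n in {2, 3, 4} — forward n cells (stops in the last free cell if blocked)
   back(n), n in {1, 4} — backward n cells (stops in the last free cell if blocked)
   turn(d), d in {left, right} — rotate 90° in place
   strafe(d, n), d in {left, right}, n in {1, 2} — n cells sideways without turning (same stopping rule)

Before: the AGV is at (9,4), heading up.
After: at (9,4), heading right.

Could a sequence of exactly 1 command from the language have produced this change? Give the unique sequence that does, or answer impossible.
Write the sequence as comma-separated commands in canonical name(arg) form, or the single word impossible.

turn(right)

key: (9,4) unchanged — the single command moves nothing
initial: at (9,4), heading up
[1] after turn(right): at (9,4), heading right
uniquely the one of 11 1-step routes that fits.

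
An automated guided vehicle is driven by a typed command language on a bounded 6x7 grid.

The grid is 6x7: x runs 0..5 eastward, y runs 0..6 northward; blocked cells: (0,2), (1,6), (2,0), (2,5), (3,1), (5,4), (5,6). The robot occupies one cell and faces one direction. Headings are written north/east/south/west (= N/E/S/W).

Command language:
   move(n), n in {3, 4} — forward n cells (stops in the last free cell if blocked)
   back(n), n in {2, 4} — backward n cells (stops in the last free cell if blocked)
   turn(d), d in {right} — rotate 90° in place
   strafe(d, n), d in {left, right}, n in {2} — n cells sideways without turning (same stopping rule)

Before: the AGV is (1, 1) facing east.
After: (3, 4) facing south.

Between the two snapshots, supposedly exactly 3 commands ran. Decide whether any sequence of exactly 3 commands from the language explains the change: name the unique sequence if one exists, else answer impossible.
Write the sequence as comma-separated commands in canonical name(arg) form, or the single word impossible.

no 3-step route produces this change.

impossible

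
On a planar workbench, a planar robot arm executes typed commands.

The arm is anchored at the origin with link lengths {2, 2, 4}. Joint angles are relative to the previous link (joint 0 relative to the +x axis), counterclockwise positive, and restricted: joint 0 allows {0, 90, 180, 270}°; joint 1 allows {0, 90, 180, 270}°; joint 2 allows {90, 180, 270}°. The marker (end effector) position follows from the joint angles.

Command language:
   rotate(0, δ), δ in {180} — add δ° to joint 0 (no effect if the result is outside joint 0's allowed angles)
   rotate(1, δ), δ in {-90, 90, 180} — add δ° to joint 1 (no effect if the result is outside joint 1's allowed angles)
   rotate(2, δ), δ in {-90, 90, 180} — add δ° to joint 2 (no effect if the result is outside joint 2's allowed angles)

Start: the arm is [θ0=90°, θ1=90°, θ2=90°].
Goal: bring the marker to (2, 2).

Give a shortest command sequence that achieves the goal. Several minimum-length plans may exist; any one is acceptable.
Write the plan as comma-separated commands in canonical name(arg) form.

start: [θ0=90°, θ1=90°, θ2=90°]
step 1 (rotate(2, 90)): [θ0=90°, θ1=90°, θ2=180°]
shorter routes all fall short; 1 is best.

rotate(2, 90)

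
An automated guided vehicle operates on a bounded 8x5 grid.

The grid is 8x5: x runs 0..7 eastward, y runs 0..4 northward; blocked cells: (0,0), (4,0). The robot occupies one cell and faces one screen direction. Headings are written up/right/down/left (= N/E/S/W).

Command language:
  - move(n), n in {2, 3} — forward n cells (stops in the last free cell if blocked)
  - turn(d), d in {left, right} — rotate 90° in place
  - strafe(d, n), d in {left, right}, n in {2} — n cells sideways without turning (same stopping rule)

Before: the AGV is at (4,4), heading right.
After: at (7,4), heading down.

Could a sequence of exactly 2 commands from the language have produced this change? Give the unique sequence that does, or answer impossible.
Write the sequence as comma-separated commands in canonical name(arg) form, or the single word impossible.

move(3), turn(right)

key: running turn(right) before move(3) would end elsewhere — order is forced
from: at (4,4), heading right
1. move(3) → at (7,4), heading right
2. turn(right) → at (7,4), heading down
all 36 alternatives checked — unique.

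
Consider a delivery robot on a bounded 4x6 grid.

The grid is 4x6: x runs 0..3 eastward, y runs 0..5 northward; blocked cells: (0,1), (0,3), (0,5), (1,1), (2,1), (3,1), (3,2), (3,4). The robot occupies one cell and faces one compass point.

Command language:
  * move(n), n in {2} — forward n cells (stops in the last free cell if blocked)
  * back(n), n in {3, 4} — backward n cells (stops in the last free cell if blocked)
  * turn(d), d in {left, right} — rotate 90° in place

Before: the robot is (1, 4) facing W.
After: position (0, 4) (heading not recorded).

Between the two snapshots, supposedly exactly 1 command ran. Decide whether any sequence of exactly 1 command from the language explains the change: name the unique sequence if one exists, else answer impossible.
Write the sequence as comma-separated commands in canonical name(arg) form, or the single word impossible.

key: move(2) runs into the grid edge before its full distance
begin: (1, 4) facing W
[1] after move(2): (0, 4) facing W
no rival 1-sequence matches.

move(2)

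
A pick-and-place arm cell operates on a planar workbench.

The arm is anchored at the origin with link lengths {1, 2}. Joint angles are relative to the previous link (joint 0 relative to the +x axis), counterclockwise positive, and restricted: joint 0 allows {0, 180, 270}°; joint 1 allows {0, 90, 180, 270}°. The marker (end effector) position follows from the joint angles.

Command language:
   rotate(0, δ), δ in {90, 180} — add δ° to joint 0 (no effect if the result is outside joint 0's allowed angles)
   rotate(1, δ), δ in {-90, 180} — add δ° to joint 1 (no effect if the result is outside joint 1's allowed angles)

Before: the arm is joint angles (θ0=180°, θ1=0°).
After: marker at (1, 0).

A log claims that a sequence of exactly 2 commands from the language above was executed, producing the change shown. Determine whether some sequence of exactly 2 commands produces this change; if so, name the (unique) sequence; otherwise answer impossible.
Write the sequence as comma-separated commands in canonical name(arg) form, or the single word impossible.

initial: joint angles (θ0=180°, θ1=0°)
1. rotate(1, -90) → joint angles (θ0=180°, θ1=270°)
2. rotate(1, -90) → joint angles (θ0=180°, θ1=180°)
uniquely the one of 16 2-step routes that fits.

rotate(1, -90), rotate(1, -90)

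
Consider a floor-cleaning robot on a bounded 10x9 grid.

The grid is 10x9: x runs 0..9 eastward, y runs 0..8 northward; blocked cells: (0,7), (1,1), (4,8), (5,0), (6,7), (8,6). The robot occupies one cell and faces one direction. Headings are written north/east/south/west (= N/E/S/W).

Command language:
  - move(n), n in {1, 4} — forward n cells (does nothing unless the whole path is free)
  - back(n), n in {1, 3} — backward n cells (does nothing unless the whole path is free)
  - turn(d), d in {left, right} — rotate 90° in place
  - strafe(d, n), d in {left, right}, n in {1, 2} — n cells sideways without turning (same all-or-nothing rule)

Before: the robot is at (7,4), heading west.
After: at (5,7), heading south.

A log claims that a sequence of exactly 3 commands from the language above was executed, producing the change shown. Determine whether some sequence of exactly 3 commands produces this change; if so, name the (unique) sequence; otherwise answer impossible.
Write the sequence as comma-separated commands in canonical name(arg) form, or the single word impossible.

turn(left), strafe(right, 2), back(3)

key: order matters: swapping turn(left) and back(3) lands elsewhere
initial: at (7,4), heading west
[1] after turn(left): at (7,4), heading south
[2] after strafe(right, 2): at (5,4), heading south
[3] after back(3): at (5,7), heading south
all 1000 alternatives checked — unique.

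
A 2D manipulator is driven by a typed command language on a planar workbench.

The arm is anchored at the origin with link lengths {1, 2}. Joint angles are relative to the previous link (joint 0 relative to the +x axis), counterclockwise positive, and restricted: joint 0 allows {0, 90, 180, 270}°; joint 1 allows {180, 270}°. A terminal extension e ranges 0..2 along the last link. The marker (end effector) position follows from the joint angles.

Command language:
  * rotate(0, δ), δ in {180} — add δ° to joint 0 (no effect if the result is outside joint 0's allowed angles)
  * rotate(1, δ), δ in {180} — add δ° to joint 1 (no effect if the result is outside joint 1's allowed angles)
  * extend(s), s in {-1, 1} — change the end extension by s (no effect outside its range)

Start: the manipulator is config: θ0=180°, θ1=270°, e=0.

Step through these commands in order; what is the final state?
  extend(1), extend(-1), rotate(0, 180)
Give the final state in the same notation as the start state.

from: config: θ0=180°, θ1=270°, e=0
[1] after extend(1): config: θ0=180°, θ1=270°, e=1
[2] after extend(-1): config: θ0=180°, θ1=270°, e=0
[3] after rotate(0, 180): config: θ0=0°, θ1=270°, e=0

config: θ0=0°, θ1=270°, e=0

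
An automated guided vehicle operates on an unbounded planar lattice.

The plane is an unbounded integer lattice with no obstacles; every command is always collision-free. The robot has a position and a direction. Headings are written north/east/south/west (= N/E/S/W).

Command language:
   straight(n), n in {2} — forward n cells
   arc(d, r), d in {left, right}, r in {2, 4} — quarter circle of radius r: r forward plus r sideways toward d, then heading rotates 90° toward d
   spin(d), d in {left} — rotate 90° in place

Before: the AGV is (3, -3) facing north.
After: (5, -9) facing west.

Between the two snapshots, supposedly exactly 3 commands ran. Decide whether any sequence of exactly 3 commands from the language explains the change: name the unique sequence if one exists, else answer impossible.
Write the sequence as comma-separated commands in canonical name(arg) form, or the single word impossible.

arc(right, 2), arc(right, 4), arc(right, 4)

key: running arc(right, 4) before arc(right, 2) would end elsewhere — order is forced
begin: (3, -3) facing north
t=1 arc(right, 2) ⇒ (5, -1) facing east
t=2 arc(right, 4) ⇒ (9, -5) facing south
t=3 arc(right, 4) ⇒ (5, -9) facing west
no other 3-command option fits: unique.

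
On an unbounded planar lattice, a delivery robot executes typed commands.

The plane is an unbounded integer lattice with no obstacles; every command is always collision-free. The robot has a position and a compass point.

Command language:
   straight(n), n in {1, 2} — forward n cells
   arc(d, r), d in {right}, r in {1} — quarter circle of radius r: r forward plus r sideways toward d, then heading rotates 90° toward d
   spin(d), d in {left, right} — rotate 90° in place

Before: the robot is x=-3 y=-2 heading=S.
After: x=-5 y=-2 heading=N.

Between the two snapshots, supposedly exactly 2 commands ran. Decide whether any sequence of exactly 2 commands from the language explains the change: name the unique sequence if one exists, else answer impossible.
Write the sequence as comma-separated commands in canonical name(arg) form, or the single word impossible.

key: cell and facing (now N) both changed — the 2 commands mix motion and turning
t0: x=-3 y=-2 heading=S
t=1 arc(right, 1) ⇒ x=-4 y=-3 heading=W
t=2 arc(right, 1) ⇒ x=-5 y=-2 heading=N
all 25 alternatives checked — unique.

arc(right, 1), arc(right, 1)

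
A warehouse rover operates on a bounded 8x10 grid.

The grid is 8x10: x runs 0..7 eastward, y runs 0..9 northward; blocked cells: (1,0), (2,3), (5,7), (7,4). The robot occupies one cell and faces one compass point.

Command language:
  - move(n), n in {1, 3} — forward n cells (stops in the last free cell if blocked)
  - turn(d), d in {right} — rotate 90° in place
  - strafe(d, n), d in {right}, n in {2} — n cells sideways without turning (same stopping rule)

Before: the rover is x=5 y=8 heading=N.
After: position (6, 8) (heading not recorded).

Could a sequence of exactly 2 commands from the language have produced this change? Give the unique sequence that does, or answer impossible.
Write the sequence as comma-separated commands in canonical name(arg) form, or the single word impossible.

turn(right), move(1)

key: order matters: swapping turn(right) and move(1) lands elsewhere
from: x=5 y=8 heading=N
t=1 turn(right) ⇒ x=5 y=8 heading=E
t=2 move(1) ⇒ x=6 y=8 heading=E
no other 2-command option fits: unique.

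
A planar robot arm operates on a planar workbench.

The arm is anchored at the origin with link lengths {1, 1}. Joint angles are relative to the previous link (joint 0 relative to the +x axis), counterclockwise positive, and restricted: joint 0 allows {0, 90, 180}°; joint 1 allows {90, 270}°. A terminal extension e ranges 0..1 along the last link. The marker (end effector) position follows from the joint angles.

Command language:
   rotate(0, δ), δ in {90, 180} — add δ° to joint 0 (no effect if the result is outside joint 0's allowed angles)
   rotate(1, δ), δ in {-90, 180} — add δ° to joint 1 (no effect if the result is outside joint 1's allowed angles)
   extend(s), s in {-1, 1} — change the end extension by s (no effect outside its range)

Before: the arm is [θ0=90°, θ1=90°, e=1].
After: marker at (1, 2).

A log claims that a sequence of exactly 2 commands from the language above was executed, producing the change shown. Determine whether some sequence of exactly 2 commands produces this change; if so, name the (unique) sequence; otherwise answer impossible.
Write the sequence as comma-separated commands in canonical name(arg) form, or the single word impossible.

rotate(0, 90), rotate(0, 180)

key: running rotate(0, 180) before rotate(0, 90) would end elsewhere — order is forced
begin: [θ0=90°, θ1=90°, e=1]
step 1 (rotate(0, 90)): [θ0=180°, θ1=90°, e=1]
step 2 (rotate(0, 180)): [θ0=0°, θ1=90°, e=1]
no other 2-command option fits: unique.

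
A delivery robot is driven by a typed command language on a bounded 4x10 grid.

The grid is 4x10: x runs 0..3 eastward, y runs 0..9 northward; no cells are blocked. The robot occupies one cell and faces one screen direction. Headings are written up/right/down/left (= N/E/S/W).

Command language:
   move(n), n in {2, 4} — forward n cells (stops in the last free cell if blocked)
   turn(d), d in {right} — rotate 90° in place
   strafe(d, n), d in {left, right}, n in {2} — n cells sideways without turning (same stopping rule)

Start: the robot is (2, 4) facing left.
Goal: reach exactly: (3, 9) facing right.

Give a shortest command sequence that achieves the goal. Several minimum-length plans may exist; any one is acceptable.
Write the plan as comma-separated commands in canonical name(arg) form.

turn(right), move(2), strafe(right, 2), move(4), turn(right)

t0: (2, 4) facing left
t=1 turn(right) ⇒ (2, 4) facing up
t=2 move(2) ⇒ (2, 6) facing up
t=3 strafe(right, 2) ⇒ (3, 6) facing up
t=4 move(4) ⇒ (3, 9) facing up
t=5 turn(right) ⇒ (3, 9) facing right
nothing shorter than 5 reaches the goal.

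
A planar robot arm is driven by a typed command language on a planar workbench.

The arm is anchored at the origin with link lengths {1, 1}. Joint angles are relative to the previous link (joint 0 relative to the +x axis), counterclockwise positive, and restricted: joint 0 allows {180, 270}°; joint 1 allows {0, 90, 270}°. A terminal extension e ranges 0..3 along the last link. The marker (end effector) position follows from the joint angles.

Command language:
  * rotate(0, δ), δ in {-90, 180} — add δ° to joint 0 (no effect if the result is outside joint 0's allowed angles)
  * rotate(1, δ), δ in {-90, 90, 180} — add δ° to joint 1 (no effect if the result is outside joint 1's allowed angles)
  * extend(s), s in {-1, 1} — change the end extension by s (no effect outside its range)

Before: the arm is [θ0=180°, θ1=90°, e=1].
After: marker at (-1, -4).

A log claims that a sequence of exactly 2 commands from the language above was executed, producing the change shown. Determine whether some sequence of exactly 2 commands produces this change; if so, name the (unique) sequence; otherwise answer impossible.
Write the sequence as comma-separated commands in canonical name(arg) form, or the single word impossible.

extend(1), extend(1)

start: [θ0=180°, θ1=90°, e=1]
1. extend(1) → [θ0=180°, θ1=90°, e=2]
2. extend(1) → [θ0=180°, θ1=90°, e=3]
no rival 2-sequence matches.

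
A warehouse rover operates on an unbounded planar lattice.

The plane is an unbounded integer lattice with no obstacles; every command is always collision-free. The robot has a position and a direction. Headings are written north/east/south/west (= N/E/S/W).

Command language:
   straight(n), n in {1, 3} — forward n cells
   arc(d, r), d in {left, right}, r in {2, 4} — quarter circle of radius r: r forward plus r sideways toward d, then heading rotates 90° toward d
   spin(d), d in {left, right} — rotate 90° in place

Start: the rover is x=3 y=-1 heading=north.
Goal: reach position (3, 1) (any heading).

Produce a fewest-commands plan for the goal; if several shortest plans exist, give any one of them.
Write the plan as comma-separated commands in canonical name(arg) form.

initial: x=3 y=-1 heading=north
step 1 (straight(1)): x=3 y=0 heading=north
step 2 (straight(1)): x=3 y=1 heading=north
shorter routes all fall short; 2 is best.

straight(1), straight(1)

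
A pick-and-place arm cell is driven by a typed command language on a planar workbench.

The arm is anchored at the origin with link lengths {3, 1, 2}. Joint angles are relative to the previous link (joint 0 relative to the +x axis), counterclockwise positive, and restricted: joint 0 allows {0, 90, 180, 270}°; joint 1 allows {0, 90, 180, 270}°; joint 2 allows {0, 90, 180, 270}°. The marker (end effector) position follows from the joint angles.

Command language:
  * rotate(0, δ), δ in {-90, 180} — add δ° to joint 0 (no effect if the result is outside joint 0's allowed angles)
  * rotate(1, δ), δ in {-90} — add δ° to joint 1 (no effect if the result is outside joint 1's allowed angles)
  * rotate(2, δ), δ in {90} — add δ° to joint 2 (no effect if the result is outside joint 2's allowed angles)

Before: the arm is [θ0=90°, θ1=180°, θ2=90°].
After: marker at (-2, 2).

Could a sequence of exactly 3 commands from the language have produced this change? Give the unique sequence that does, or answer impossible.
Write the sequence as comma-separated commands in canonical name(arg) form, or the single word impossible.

initial: [θ0=90°, θ1=180°, θ2=90°]
step 1 (rotate(0, -90)): [θ0=0°, θ1=180°, θ2=90°]
step 2 (rotate(0, -90)): [θ0=270°, θ1=180°, θ2=90°]
step 3 (rotate(0, -90)): [θ0=180°, θ1=180°, θ2=90°]
uniquely the one of 64 3-step routes that fits.

rotate(0, -90), rotate(0, -90), rotate(0, -90)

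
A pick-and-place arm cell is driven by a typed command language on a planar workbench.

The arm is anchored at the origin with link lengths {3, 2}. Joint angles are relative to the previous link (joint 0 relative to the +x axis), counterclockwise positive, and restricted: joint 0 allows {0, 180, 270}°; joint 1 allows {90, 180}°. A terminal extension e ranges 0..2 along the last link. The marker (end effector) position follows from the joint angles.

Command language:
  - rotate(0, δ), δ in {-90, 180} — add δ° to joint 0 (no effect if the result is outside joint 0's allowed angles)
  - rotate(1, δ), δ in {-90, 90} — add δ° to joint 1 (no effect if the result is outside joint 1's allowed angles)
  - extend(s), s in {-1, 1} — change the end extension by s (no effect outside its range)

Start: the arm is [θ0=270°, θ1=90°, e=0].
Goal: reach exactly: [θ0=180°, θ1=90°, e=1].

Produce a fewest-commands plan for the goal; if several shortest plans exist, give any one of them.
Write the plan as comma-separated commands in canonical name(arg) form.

rotate(0, -90), extend(1)

start: [θ0=270°, θ1=90°, e=0]
1. rotate(0, -90) → [θ0=180°, θ1=90°, e=0]
2. extend(1) → [θ0=180°, θ1=90°, e=1]
minimal: 2 command(s), checked below 2.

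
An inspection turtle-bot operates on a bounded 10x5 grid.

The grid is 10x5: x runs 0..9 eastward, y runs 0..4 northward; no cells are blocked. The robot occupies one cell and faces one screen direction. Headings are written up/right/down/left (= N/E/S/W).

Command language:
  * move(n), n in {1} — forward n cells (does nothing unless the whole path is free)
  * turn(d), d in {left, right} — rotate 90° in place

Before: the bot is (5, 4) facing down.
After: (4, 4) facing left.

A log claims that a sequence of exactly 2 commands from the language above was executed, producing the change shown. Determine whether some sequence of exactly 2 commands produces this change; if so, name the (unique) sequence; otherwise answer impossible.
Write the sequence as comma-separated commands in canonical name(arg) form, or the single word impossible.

key: position moved to (4,4) AND the heading swung to W — translation plus rotation needed
begin: (5, 4) facing down
1. turn(right) → (5, 4) facing left
2. move(1) → (4, 4) facing left
all 9 alternatives checked — unique.

turn(right), move(1)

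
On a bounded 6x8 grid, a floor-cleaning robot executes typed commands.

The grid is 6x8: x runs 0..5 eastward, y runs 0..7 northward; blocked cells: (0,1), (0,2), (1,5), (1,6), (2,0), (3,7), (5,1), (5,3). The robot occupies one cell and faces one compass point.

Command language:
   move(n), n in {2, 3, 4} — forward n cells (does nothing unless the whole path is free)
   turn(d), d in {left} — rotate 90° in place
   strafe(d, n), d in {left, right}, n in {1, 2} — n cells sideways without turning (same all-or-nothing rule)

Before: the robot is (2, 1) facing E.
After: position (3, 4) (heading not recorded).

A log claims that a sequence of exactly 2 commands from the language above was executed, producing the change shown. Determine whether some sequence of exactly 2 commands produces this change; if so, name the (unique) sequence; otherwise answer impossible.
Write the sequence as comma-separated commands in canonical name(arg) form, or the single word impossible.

impossible

no 2-step route produces this change.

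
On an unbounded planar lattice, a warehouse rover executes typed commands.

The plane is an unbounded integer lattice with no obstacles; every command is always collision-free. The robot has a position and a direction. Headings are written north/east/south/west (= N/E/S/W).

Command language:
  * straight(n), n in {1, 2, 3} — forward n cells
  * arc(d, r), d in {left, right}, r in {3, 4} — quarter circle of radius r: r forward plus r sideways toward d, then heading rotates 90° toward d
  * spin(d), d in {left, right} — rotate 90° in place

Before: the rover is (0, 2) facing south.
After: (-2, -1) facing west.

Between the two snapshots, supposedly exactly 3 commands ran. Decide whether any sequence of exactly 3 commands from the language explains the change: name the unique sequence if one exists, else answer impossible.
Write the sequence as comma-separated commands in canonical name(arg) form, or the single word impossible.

straight(3), spin(right), straight(2)

key: cell and facing (now W) both changed — the 3 commands mix motion and turning
from: (0, 2) facing south
t=1 straight(3) ⇒ (0, -1) facing south
t=2 spin(right) ⇒ (0, -1) facing west
t=3 straight(2) ⇒ (-2, -1) facing west
no other 3-command option fits: unique.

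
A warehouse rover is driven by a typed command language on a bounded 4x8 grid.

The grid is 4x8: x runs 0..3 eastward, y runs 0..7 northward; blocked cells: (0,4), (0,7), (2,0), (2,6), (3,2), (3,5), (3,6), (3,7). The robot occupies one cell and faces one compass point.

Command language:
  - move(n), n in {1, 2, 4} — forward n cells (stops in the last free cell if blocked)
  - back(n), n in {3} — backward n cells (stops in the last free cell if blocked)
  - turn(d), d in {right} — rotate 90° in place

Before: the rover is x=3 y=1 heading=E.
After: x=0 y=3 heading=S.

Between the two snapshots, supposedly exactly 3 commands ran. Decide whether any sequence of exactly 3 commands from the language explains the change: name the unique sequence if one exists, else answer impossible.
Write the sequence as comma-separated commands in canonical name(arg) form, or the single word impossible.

back(3), turn(right), back(3)

key: cell and facing (now S) both changed — the 3 commands mix motion and turning
start: x=3 y=1 heading=E
step 1 (back(3)): x=0 y=1 heading=E
step 2 (turn(right)): x=0 y=1 heading=S
step 3 (back(3)): x=0 y=3 heading=S
all 125 alternatives checked — unique.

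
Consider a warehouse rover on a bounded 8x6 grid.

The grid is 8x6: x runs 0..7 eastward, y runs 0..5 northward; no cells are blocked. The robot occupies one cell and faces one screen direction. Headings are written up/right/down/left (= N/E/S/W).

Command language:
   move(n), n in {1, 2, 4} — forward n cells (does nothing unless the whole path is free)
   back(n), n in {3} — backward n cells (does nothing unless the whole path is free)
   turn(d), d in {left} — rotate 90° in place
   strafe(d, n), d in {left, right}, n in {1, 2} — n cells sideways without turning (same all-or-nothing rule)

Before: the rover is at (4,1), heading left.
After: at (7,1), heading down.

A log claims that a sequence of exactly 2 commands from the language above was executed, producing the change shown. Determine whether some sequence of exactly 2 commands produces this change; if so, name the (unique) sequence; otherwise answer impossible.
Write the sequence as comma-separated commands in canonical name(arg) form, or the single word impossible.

key: running turn(left) before back(3) would end elsewhere — order is forced
from: at (4,1), heading left
step 1 (back(3)): at (7,1), heading left
step 2 (turn(left)): at (7,1), heading down
uniquely the one of 81 2-step routes that fits.

back(3), turn(left)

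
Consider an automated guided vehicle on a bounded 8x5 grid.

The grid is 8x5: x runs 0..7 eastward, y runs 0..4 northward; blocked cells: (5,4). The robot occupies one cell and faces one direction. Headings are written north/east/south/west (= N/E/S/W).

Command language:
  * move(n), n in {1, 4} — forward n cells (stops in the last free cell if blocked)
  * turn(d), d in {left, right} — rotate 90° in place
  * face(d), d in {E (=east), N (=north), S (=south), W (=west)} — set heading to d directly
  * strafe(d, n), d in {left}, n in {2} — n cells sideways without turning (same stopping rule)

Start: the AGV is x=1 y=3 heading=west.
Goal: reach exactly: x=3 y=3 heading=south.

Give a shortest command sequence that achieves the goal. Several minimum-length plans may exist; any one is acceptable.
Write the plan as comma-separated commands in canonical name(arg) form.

turn(left), strafe(left, 2)

initial: x=1 y=3 heading=west
step 1 (turn(left)): x=1 y=3 heading=south
step 2 (strafe(left, 2)): x=3 y=3 heading=south
no 1-step plan works, so 2 is optimal.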